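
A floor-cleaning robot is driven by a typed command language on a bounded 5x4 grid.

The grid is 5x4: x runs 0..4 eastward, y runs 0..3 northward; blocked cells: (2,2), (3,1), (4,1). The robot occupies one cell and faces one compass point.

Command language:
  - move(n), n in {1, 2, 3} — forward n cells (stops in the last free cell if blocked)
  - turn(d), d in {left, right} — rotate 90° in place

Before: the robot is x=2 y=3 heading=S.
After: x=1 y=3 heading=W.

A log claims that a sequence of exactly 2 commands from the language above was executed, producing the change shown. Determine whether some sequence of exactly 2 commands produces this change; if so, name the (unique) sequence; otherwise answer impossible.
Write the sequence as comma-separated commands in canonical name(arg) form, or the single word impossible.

key: position moved to (1,3) AND the heading swung to W — translation plus rotation needed
t0: x=2 y=3 heading=S
step 1 (turn(right)): x=2 y=3 heading=W
step 2 (move(1)): x=1 y=3 heading=W
uniquely the one of 25 2-step routes that fits.

turn(right), move(1)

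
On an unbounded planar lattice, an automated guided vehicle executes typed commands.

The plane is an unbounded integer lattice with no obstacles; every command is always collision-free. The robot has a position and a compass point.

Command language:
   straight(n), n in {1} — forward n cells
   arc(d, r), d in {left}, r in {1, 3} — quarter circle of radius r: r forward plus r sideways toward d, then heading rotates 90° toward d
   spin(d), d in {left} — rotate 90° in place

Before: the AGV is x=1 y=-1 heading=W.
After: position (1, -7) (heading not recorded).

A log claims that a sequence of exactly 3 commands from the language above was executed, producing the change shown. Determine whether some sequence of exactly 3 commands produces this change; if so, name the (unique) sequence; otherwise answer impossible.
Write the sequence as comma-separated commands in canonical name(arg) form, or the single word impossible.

arc(left, 3), arc(left, 3), spin(left)

key: order matters: swapping arc(left, 3) and spin(left) lands elsewhere
initial: x=1 y=-1 heading=W
t=1 arc(left, 3) ⇒ x=-2 y=-4 heading=S
t=2 arc(left, 3) ⇒ x=1 y=-7 heading=E
t=3 spin(left) ⇒ x=1 y=-7 heading=N
all 64 alternatives checked — unique.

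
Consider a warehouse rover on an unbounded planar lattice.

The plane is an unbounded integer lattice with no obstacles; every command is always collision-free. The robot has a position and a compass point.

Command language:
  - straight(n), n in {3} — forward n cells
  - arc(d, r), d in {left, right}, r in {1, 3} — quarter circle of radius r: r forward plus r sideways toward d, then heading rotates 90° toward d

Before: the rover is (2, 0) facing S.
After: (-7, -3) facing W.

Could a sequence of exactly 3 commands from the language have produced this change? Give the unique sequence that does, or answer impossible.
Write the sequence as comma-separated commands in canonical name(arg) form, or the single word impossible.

key: order matters: swapping arc(right, 3) and straight(3) lands elsewhere
start: (2, 0) facing S
step 1 (arc(right, 3)): (-1, -3) facing W
step 2 (straight(3)): (-4, -3) facing W
step 3 (straight(3)): (-7, -3) facing W
no rival 3-sequence matches.

arc(right, 3), straight(3), straight(3)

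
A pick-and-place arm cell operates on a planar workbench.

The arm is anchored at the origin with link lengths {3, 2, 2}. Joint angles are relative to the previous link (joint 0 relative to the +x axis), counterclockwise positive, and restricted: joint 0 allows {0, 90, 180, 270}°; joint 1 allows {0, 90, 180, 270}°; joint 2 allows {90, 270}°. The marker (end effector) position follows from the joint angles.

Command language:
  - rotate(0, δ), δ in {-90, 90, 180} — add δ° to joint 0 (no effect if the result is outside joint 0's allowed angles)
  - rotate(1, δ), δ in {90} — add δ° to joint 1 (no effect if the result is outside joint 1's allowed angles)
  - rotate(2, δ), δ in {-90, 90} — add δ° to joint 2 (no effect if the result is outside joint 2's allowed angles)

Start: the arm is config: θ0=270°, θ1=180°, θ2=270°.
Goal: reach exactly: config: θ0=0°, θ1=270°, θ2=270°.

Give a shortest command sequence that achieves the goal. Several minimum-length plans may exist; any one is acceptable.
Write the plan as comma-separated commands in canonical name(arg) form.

rotate(1, 90), rotate(0, 90)

t0: config: θ0=270°, θ1=180°, θ2=270°
t=1 rotate(1, 90) ⇒ config: θ0=270°, θ1=270°, θ2=270°
t=2 rotate(0, 90) ⇒ config: θ0=0°, θ1=270°, θ2=270°
shorter routes all fall short; 2 is best.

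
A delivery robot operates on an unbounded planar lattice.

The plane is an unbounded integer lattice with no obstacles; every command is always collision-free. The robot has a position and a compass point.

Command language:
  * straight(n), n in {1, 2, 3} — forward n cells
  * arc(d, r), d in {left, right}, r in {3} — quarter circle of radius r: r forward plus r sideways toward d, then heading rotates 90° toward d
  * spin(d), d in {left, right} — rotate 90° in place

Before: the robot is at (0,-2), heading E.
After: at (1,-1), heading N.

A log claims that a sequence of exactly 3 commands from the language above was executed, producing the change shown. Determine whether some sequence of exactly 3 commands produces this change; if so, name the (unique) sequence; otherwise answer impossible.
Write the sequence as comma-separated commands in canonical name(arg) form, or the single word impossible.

straight(1), spin(left), straight(1)

key: position moved to (1,-1) AND the heading swung to N — translation plus rotation needed
begin: at (0,-2), heading E
step 1 (straight(1)): at (1,-2), heading E
step 2 (spin(left)): at (1,-2), heading N
step 3 (straight(1)): at (1,-1), heading N
no rival 3-sequence matches.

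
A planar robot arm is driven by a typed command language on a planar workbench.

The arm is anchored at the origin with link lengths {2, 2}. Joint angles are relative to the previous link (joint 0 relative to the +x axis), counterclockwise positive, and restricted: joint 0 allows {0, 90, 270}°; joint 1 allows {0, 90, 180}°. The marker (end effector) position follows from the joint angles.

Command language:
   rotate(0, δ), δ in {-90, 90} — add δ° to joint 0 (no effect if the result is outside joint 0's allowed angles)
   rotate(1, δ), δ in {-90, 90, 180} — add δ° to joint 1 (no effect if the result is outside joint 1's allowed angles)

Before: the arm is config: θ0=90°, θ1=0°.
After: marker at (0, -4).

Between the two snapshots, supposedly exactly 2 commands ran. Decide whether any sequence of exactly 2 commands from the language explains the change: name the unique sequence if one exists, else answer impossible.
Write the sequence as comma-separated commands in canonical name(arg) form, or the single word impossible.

initial: config: θ0=90°, θ1=0°
[1] after rotate(0, -90): config: θ0=0°, θ1=0°
[2] after rotate(0, -90): config: θ0=270°, θ1=0°
no rival 2-sequence matches.

rotate(0, -90), rotate(0, -90)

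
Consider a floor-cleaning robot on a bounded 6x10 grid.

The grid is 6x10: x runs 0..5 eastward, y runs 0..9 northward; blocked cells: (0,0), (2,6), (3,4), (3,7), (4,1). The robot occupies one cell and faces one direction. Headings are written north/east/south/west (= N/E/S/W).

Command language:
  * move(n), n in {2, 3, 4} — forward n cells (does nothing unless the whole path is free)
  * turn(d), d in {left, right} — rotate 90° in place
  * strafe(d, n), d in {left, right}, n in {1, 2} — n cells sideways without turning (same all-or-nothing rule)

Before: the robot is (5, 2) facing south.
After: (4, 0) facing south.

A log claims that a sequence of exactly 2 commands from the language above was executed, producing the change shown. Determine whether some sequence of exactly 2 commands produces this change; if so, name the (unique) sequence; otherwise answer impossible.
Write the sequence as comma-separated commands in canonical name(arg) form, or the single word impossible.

move(2), strafe(right, 1)

key: still facing S at the end — nothing in the sequence rotates
t0: (5, 2) facing south
step 1 (move(2)): (5, 0) facing south
step 2 (strafe(right, 1)): (4, 0) facing south
uniquely the one of 81 2-step routes that fits.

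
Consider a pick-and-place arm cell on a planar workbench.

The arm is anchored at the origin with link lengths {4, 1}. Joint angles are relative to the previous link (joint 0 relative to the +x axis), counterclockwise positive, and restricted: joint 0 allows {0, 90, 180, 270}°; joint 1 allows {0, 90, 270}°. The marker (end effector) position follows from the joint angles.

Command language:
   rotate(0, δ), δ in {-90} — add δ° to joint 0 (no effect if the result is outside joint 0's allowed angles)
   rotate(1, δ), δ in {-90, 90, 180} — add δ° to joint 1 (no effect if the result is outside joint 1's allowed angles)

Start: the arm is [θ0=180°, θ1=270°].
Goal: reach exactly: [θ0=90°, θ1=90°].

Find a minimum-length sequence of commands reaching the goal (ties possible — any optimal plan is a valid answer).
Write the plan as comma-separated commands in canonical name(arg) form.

rotate(1, 180), rotate(0, -90)

from: [θ0=180°, θ1=270°]
[1] after rotate(1, 180): [θ0=180°, θ1=90°]
[2] after rotate(0, -90): [θ0=90°, θ1=90°]
shorter routes all fall short; 2 is best.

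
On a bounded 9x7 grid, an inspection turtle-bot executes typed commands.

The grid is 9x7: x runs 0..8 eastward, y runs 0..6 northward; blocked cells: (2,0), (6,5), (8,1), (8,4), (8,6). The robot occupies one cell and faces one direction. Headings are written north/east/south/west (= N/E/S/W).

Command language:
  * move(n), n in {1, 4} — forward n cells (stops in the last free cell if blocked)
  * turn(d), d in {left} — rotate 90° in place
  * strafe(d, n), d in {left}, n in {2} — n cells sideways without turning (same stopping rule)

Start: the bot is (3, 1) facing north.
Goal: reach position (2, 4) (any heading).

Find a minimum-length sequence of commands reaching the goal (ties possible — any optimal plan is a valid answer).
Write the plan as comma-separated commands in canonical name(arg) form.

move(4), turn(left), move(1), turn(left), move(1)

t0: (3, 1) facing north
t=1 move(4) ⇒ (3, 5) facing north
t=2 turn(left) ⇒ (3, 5) facing west
t=3 move(1) ⇒ (2, 5) facing west
t=4 turn(left) ⇒ (2, 5) facing south
t=5 move(1) ⇒ (2, 4) facing south
nothing shorter than 5 reaches the goal.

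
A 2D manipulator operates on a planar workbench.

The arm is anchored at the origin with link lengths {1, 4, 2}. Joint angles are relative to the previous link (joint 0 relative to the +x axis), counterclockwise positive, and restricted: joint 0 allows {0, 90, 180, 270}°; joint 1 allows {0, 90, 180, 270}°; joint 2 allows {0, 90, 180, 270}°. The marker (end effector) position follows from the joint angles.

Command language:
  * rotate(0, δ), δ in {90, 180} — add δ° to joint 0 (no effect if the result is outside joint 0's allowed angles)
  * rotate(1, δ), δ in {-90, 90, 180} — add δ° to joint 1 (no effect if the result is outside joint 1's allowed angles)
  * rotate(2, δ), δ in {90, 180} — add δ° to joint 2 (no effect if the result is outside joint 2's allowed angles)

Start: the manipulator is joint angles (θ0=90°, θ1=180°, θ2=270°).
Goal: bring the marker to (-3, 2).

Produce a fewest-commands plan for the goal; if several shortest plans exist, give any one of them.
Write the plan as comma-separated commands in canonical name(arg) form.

rotate(0, 90), rotate(0, 180)

from: joint angles (θ0=90°, θ1=180°, θ2=270°)
1. rotate(0, 90) → joint angles (θ0=180°, θ1=180°, θ2=270°)
2. rotate(0, 180) → joint angles (θ0=0°, θ1=180°, θ2=270°)
nothing shorter than 2 reaches the goal.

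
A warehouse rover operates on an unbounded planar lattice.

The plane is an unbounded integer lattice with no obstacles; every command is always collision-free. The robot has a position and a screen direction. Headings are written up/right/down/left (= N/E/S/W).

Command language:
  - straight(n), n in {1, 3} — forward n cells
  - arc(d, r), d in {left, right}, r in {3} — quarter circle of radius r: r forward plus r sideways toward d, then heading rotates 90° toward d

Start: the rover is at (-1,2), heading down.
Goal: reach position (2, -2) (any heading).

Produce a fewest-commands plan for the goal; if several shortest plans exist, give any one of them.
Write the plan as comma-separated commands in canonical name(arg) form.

initial: at (-1,2), heading down
t=1 straight(1) ⇒ at (-1,1), heading down
t=2 arc(left, 3) ⇒ at (2,-2), heading right
minimal: 2 command(s), checked below 2.

straight(1), arc(left, 3)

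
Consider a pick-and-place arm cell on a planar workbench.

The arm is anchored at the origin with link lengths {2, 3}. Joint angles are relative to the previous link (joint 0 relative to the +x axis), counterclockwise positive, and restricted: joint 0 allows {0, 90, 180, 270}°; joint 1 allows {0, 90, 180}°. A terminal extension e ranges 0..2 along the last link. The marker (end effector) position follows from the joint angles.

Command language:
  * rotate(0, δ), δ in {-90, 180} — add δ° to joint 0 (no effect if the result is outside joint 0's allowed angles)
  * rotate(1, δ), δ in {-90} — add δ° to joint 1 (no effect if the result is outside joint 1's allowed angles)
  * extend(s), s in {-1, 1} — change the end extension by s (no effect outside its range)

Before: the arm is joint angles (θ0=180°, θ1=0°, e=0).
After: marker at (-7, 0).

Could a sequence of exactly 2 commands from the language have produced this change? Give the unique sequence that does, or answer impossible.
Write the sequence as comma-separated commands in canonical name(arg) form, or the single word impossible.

extend(1), extend(1)

start: joint angles (θ0=180°, θ1=0°, e=0)
[1] after extend(1): joint angles (θ0=180°, θ1=0°, e=1)
[2] after extend(1): joint angles (θ0=180°, θ1=0°, e=2)
uniquely the one of 25 2-step routes that fits.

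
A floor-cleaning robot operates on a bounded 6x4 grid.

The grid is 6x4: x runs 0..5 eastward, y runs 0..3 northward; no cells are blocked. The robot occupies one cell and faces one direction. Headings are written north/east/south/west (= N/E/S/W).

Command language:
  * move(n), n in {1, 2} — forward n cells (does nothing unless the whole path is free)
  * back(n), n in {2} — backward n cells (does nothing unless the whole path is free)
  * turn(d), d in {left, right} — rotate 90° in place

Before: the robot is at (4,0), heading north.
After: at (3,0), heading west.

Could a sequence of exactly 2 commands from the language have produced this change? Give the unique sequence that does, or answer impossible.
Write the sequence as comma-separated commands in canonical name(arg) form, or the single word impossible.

turn(left), move(1)

key: running move(1) before turn(left) would end elsewhere — order is forced
t0: at (4,0), heading north
t=1 turn(left) ⇒ at (4,0), heading west
t=2 move(1) ⇒ at (3,0), heading west
no rival 2-sequence matches.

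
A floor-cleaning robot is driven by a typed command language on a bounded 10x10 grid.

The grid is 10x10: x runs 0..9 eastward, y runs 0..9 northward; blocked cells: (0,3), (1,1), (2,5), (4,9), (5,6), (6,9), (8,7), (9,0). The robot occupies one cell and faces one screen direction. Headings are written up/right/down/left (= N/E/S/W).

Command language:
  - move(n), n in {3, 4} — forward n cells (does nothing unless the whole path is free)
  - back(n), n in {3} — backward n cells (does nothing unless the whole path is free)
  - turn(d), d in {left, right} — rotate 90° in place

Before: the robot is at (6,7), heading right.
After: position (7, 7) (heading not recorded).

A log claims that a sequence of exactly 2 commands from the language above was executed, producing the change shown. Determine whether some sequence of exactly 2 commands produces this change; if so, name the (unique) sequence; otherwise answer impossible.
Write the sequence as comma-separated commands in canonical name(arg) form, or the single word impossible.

back(3), move(4)

key: order matters: swapping back(3) and move(4) lands elsewhere
begin: at (6,7), heading right
1. back(3) → at (3,7), heading right
2. move(4) → at (7,7), heading right
all 25 alternatives checked — unique.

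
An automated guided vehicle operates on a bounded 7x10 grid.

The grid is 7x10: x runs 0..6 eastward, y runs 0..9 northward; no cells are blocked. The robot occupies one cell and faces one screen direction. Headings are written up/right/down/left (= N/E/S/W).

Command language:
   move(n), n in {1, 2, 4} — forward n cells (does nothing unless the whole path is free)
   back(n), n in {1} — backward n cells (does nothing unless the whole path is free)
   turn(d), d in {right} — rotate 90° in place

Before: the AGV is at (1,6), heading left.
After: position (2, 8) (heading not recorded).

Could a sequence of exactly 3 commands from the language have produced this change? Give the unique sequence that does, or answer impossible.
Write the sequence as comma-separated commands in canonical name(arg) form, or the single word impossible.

back(1), turn(right), move(2)

key: running move(2) before back(1) would end elsewhere — order is forced
initial: at (1,6), heading left
step 1 (back(1)): at (2,6), heading left
step 2 (turn(right)): at (2,6), heading up
step 3 (move(2)): at (2,8), heading up
all 125 alternatives checked — unique.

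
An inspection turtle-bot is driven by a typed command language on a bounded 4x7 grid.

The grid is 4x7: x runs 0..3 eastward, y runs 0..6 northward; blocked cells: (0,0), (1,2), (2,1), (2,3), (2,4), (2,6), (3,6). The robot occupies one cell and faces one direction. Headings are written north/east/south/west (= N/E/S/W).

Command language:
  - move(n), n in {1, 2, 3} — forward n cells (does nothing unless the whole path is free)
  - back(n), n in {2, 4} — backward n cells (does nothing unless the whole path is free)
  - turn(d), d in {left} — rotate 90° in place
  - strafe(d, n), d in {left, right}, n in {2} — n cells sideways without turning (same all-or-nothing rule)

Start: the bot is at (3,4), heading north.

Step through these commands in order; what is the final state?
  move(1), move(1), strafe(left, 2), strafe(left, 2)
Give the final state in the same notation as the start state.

at (1,5), heading north

from: at (3,4), heading north
t=1 move(1) ⇒ at (3,5), heading north
t=2 move(1) ⇒ at (3,5), heading north
t=3 strafe(left, 2) ⇒ at (1,5), heading north
t=4 strafe(left, 2) ⇒ at (1,5), heading north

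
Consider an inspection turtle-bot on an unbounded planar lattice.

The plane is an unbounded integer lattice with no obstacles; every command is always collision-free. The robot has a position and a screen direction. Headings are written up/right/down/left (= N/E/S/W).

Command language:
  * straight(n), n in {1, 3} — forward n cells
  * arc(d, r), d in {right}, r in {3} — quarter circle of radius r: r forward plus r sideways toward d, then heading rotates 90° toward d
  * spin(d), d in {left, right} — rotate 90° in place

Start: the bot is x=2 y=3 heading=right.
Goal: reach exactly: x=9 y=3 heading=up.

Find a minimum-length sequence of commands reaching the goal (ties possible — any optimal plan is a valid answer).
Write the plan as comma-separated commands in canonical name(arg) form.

straight(3), straight(3), straight(1), spin(left)

start: x=2 y=3 heading=right
step 1 (straight(3)): x=5 y=3 heading=right
step 2 (straight(3)): x=8 y=3 heading=right
step 3 (straight(1)): x=9 y=3 heading=right
step 4 (spin(left)): x=9 y=3 heading=up
no 3-step plan works, so 4 is optimal.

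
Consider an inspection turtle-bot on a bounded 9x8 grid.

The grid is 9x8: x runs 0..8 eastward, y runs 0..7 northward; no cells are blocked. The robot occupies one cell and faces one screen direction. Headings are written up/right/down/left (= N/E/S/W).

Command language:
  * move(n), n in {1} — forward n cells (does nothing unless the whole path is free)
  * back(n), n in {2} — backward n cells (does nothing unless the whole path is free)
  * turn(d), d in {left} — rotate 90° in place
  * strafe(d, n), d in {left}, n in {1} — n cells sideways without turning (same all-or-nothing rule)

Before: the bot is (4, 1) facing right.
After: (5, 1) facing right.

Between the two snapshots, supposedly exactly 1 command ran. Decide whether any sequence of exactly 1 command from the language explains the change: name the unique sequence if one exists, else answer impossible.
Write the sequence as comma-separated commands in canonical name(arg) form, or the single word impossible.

key: heading stays E — the single command does not turn
from: (4, 1) facing right
t=1 move(1) ⇒ (5, 1) facing right
no other 1-command option fits: unique.

move(1)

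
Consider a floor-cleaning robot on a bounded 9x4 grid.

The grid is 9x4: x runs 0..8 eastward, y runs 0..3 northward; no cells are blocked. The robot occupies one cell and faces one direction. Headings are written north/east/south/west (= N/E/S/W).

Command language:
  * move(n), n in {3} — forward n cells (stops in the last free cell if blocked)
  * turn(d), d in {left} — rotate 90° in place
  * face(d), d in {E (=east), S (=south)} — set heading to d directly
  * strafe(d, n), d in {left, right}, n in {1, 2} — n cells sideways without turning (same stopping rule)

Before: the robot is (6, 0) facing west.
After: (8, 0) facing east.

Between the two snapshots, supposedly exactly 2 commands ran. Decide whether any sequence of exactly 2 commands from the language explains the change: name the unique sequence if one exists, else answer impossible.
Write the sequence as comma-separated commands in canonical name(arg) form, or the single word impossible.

key: move(3) runs into the grid edge before its full distance
initial: (6, 0) facing west
[1] after face(E): (6, 0) facing east
[2] after move(3): (8, 0) facing east
uniquely the one of 64 2-step routes that fits.

face(E), move(3)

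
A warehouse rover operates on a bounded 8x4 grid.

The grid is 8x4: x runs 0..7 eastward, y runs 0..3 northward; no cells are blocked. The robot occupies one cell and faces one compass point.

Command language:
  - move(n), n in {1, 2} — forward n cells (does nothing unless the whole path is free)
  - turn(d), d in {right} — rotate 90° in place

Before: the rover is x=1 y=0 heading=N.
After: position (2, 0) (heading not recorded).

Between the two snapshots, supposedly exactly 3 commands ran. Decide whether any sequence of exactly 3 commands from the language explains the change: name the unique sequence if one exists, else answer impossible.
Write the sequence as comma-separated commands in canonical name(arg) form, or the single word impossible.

from: x=1 y=0 heading=N
step 1 (turn(right)): x=1 y=0 heading=E
step 2 (move(1)): x=2 y=0 heading=E
step 3 (turn(right)): x=2 y=0 heading=S
uniquely the one of 27 3-step routes that fits.

turn(right), move(1), turn(right)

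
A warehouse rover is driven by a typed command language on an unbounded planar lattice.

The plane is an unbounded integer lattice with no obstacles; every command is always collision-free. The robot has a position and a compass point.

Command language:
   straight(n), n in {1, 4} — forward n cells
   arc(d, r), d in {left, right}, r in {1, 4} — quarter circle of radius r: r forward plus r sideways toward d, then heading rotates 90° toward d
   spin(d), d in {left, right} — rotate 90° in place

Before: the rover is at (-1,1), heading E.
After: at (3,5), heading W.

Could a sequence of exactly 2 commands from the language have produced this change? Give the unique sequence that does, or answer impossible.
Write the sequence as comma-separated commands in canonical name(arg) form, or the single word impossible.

key: cell and facing (now W) both changed — the 2 commands mix motion and turning
t0: at (-1,1), heading E
[1] after arc(left, 4): at (3,5), heading N
[2] after spin(left): at (3,5), heading W
no other 2-command option fits: unique.

arc(left, 4), spin(left)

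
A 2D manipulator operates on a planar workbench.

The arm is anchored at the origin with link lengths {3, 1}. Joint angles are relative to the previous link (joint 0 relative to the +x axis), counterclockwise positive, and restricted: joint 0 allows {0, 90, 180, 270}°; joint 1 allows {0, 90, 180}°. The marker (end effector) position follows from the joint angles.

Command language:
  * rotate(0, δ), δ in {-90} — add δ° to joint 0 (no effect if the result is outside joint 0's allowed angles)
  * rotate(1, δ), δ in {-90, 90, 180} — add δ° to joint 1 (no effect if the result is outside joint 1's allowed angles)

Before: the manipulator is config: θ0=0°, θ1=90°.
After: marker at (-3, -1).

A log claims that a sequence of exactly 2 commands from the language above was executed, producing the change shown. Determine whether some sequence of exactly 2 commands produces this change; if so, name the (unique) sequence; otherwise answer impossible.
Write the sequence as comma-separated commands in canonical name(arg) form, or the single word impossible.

rotate(0, -90), rotate(0, -90)

begin: config: θ0=0°, θ1=90°
1. rotate(0, -90) → config: θ0=270°, θ1=90°
2. rotate(0, -90) → config: θ0=180°, θ1=90°
all 16 alternatives checked — unique.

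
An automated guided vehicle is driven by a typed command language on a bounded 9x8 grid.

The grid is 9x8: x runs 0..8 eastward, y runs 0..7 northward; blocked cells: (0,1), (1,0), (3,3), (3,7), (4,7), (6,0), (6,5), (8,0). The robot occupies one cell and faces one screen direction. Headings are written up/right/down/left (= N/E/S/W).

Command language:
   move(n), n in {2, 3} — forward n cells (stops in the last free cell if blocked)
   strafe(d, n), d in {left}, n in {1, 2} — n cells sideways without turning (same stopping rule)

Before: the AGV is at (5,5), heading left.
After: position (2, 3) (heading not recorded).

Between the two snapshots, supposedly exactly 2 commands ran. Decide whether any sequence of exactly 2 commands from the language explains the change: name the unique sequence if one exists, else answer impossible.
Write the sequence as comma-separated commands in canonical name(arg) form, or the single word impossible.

key: order matters: swapping move(3) and strafe(left, 2) lands elsewhere
t0: at (5,5), heading left
[1] after move(3): at (2,5), heading left
[2] after strafe(left, 2): at (2,3), heading left
uniquely the one of 16 2-step routes that fits.

move(3), strafe(left, 2)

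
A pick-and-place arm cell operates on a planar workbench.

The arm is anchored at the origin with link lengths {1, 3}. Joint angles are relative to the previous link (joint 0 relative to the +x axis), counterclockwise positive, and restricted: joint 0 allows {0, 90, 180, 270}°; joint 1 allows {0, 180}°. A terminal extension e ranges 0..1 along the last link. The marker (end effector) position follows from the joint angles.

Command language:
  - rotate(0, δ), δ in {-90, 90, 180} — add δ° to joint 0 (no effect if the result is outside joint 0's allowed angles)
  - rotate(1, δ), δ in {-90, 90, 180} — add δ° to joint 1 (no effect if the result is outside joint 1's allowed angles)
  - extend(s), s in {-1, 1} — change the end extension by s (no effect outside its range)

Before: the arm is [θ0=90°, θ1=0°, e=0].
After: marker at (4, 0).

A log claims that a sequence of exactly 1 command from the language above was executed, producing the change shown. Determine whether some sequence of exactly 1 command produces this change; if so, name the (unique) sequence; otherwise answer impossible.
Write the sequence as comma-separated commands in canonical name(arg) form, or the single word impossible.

rotate(0, -90)

from: [θ0=90°, θ1=0°, e=0]
t=1 rotate(0, -90) ⇒ [θ0=0°, θ1=0°, e=0]
no rival 1-sequence matches.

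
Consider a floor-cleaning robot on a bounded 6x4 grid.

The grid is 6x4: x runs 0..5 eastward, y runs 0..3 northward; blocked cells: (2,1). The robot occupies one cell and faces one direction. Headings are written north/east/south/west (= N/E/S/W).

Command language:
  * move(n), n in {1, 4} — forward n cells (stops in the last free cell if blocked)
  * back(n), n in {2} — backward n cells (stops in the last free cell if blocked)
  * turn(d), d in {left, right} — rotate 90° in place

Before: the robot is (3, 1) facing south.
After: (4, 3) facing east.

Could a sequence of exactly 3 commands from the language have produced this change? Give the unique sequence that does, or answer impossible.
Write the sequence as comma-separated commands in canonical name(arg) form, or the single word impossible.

back(2), turn(left), move(1)

key: running move(1) before back(2) would end elsewhere — order is forced
begin: (3, 1) facing south
t=1 back(2) ⇒ (3, 3) facing south
t=2 turn(left) ⇒ (3, 3) facing east
t=3 move(1) ⇒ (4, 3) facing east
all 125 alternatives checked — unique.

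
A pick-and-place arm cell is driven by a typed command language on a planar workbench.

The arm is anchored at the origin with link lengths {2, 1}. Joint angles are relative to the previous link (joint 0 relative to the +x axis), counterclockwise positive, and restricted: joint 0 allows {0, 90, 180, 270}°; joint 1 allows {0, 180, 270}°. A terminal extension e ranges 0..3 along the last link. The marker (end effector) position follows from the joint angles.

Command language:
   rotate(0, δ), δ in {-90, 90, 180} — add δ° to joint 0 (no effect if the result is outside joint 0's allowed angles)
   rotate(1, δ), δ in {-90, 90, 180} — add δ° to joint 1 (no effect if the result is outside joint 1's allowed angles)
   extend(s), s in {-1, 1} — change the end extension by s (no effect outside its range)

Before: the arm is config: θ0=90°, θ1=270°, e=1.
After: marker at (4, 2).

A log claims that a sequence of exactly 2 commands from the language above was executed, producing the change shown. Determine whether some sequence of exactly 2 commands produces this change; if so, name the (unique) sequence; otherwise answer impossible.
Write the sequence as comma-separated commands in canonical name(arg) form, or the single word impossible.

extend(1), extend(1)

t0: config: θ0=90°, θ1=270°, e=1
1. extend(1) → config: θ0=90°, θ1=270°, e=2
2. extend(1) → config: θ0=90°, θ1=270°, e=3
uniquely the one of 64 2-step routes that fits.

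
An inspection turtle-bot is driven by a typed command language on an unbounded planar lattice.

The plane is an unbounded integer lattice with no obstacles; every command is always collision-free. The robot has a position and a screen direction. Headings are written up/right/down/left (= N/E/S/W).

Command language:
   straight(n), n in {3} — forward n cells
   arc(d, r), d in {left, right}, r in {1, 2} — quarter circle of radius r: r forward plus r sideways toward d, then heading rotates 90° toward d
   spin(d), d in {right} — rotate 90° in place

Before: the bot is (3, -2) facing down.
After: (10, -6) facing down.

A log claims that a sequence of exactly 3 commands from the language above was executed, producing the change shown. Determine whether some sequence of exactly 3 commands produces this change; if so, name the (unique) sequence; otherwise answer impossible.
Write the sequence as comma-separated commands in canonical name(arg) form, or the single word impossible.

arc(left, 2), straight(3), arc(right, 2)

key: running arc(right, 2) before arc(left, 2) would end elsewhere — order is forced
t0: (3, -2) facing down
1. arc(left, 2) → (5, -4) facing right
2. straight(3) → (8, -4) facing right
3. arc(right, 2) → (10, -6) facing down
no rival 3-sequence matches.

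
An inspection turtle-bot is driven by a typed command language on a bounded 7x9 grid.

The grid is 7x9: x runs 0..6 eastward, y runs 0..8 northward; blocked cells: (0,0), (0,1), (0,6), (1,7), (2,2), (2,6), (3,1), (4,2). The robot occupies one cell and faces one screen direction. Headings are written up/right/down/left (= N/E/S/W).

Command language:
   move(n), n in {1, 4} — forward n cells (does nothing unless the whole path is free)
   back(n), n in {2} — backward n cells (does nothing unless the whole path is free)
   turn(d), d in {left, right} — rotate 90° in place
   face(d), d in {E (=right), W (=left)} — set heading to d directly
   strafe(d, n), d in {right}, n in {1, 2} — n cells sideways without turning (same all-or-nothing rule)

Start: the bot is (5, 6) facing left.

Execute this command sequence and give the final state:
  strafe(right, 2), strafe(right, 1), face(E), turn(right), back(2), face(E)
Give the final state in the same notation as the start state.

(5, 8) facing right

begin: (5, 6) facing left
[1] after strafe(right, 2): (5, 8) facing left
[2] after strafe(right, 1): (5, 8) facing left
[3] after face(E): (5, 8) facing right
[4] after turn(right): (5, 8) facing down
[5] after back(2): (5, 8) facing down
[6] after face(E): (5, 8) facing right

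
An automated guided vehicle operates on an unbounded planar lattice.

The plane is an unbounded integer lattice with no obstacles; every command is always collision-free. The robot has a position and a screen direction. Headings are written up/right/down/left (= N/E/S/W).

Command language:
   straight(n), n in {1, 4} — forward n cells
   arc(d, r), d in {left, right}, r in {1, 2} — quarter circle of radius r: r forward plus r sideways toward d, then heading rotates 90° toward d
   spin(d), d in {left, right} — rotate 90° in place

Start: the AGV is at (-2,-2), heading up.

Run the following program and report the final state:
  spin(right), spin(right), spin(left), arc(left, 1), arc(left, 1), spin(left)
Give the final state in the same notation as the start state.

at (-2,0), heading down

t0: at (-2,-2), heading up
[1] after spin(right): at (-2,-2), heading right
[2] after spin(right): at (-2,-2), heading down
[3] after spin(left): at (-2,-2), heading right
[4] after arc(left, 1): at (-1,-1), heading up
[5] after arc(left, 1): at (-2,0), heading left
[6] after spin(left): at (-2,0), heading down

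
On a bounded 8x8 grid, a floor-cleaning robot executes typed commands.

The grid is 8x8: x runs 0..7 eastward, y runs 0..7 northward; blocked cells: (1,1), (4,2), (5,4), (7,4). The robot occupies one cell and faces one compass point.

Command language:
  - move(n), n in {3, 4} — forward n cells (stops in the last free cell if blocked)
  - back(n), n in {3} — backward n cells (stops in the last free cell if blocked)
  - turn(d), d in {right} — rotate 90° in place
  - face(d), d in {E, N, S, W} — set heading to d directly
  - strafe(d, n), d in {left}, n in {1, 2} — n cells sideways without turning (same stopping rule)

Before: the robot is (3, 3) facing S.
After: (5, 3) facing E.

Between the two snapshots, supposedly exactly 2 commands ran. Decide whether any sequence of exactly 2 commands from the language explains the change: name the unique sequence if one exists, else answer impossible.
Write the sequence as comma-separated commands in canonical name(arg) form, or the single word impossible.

strafe(left, 2), face(E)

key: cell and facing (now E) both changed — the 2 commands mix motion and turning
from: (3, 3) facing S
step 1 (strafe(left, 2)): (5, 3) facing S
step 2 (face(E)): (5, 3) facing E
no rival 2-sequence matches.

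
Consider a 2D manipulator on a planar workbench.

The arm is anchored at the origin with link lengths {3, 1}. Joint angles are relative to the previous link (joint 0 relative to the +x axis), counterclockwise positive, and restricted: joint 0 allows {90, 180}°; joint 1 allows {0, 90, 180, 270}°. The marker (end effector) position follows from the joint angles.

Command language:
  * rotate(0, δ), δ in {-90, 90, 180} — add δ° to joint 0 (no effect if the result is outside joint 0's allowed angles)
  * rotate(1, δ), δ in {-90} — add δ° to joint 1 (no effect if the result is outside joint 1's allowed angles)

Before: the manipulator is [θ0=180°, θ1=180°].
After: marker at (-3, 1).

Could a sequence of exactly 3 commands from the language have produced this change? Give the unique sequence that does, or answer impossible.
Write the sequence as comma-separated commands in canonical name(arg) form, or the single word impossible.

rotate(1, -90), rotate(1, -90), rotate(1, -90)

initial: [θ0=180°, θ1=180°]
t=1 rotate(1, -90) ⇒ [θ0=180°, θ1=90°]
t=2 rotate(1, -90) ⇒ [θ0=180°, θ1=0°]
t=3 rotate(1, -90) ⇒ [θ0=180°, θ1=270°]
no rival 3-sequence matches.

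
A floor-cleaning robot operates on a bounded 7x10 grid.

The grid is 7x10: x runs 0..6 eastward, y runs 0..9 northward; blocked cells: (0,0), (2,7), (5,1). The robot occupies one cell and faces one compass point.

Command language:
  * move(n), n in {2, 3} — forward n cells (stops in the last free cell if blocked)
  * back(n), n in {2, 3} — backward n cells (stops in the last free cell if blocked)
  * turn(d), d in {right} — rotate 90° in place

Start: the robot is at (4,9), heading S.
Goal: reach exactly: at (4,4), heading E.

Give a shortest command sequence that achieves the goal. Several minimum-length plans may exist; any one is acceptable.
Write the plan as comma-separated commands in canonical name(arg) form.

move(3), turn(right), turn(right), back(2), turn(right)

begin: at (4,9), heading S
t=1 move(3) ⇒ at (4,6), heading S
t=2 turn(right) ⇒ at (4,6), heading W
t=3 turn(right) ⇒ at (4,6), heading N
t=4 back(2) ⇒ at (4,4), heading N
t=5 turn(right) ⇒ at (4,4), heading E
minimal: 5 command(s), checked below 5.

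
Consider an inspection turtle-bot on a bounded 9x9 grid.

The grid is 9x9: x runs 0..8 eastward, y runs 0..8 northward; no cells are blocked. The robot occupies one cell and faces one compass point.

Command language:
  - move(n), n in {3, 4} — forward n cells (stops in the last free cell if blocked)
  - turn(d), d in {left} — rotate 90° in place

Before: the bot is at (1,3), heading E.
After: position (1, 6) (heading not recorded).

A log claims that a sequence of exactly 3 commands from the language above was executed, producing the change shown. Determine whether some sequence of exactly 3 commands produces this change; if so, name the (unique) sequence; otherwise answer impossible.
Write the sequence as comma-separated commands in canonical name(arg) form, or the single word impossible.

turn(left), move(3), turn(left)

from: at (1,3), heading E
step 1 (turn(left)): at (1,3), heading N
step 2 (move(3)): at (1,6), heading N
step 3 (turn(left)): at (1,6), heading W
all 27 alternatives checked — unique.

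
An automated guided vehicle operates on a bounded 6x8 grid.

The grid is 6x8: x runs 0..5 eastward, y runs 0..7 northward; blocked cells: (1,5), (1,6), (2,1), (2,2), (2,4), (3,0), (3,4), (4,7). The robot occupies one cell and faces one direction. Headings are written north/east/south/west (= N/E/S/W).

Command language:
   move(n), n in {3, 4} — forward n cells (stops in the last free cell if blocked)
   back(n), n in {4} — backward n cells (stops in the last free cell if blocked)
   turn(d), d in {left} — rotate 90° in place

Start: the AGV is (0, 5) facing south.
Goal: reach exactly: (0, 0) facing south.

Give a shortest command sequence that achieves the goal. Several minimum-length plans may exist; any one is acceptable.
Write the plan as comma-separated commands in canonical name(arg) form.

move(3), move(3)

t0: (0, 5) facing south
[1] after move(3): (0, 2) facing south
[2] after move(3): (0, 0) facing south
nothing shorter than 2 reaches the goal.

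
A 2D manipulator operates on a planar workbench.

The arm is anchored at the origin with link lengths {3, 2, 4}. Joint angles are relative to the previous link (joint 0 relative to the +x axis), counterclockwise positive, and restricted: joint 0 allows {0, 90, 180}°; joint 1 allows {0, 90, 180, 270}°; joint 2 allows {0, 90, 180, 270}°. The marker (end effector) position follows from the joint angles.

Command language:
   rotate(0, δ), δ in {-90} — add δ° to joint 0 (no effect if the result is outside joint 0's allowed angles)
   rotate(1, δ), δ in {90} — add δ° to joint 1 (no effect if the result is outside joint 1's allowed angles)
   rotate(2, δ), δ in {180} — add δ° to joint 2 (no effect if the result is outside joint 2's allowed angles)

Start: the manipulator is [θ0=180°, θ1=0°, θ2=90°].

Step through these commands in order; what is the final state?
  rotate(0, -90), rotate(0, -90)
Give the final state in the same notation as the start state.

from: [θ0=180°, θ1=0°, θ2=90°]
t=1 rotate(0, -90) ⇒ [θ0=90°, θ1=0°, θ2=90°]
t=2 rotate(0, -90) ⇒ [θ0=0°, θ1=0°, θ2=90°]

[θ0=0°, θ1=0°, θ2=90°]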